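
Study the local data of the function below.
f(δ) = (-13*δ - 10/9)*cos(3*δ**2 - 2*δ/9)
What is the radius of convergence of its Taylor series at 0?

The factor cos(3*δ**2 - 2*δ/9) is entire and contributes no finite singular point.
The polynomial part has no poles.
No finite singular points: the Taylor series at 0 converges everywhere.

The radius of convergence is infinite.


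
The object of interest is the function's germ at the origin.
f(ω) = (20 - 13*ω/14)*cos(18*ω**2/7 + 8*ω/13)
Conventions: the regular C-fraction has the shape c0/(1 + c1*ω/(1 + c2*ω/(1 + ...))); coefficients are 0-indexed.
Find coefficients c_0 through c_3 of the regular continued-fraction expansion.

Taylor coefficients (expand at 0): a_0 = 20, a_1 = -13/14, a_2 = -640/169, a_3 = -2864/91.
c0 = a_0 = 20. Peel one level at a time: if S = 1 + c*ω/S' with S'(0) = 1, then c is the ω-coefficient of S and S' = c*ω/(S - 1).
S_1 = c0/f = 1 + (13/280)*ω + (2537361/13249600)*ω^2 + ...; c1 = 13/280.
S_2 = c1*ω/(S_1 - 1) = 1 + (-2537361/615160)*ω + (-83315808/4826809)*ω^2 + ...; c2 = -2537361/615160.
S_3 = c2*ω/(S_2 - 1) = 1 + (-2592047360/619398013)*ω + ...; c3 = -2592047360/619398013.

The regular C-fraction coefficients are [20, 13/280, -2537361/615160, -2592047360/619398013].


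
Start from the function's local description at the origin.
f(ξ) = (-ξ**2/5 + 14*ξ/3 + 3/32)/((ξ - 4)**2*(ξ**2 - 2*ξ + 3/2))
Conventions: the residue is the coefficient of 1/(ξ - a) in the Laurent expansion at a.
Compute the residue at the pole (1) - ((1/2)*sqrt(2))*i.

The factor ξ**2 - 2*ξ + 3/2 splits as (ξ - a)(ξ - a') with a = (1) - ((1/2)*sqrt(2))*i, a' = (1) + ((1/2)*sqrt(2))*i. At the order-1 pole a set g(ξ) = (ξ - a)*f(ξ) = [(-ξ**2/5 + 14*ξ/3 + 3/32)/(ξ - 4)**2] / (ξ - a').
Simple pole: residue = g(a) at a = (1) - ((1/2)*sqrt(2))*i, which is (3083/8664) + ((25741/173280)*sqrt(2))*i.

The residue is (3083/8664) + ((25741/173280)*sqrt(2))*i.


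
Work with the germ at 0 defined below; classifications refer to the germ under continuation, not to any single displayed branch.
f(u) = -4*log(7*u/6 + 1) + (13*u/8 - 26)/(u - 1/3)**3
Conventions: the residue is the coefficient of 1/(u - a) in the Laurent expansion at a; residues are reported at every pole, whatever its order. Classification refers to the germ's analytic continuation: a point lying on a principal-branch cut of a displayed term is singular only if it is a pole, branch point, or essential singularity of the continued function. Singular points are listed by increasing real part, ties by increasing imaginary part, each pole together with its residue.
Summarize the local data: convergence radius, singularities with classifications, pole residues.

Radius of convergence at 0: 1/3.
At -6/7: a logarithmic branch point.
At 1/3: a pole of order 3; residue 0.

Denominator factor (u - 1/3)^3: pole of order 3 at 1/3, modulus 1/3.
Branch term (-4)*log(1 - u/(-6/7)): its argument vanishes at u = -6/7, a logarithmic branch point, modulus 6/7.
The radius of convergence is the smallest modulus among the singular points: 1/3.
The branch term is analytic at 1/3 and contributes nothing to the residue; only the rational part matters.
At the order-3 pole 1/3 set g(u) = (u - (1/3))^3*(rational part) = 13*u/8 - 26.
Order-3 pole: residue = g''(a)/2; g''(1/3) = 0, so the residue is 0.
List the singular points by increasing real part (a conjugate pair: the negative imaginary part first).


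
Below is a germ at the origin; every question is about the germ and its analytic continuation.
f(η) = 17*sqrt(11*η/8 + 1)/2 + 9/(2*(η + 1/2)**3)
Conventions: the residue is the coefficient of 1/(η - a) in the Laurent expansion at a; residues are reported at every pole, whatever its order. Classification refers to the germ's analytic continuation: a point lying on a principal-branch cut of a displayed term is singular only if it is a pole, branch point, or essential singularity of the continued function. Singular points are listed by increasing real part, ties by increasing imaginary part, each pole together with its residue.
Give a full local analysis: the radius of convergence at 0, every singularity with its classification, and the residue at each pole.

Denominator factor (η + 1/2)^3: pole of order 3 at -1/2, modulus 1/2.
Branch term (17/2)*sqrt(1 - η/(-8/11)): its argument vanishes at η = -8/11, a square-root branch point, modulus 8/11.
The radius of convergence is the smallest modulus among the singular points: 1/2.
The branch term is analytic at -1/2 and contributes nothing to the residue; only the rational part matters.
At the order-3 pole -1/2 set g(η) = (η - (-1/2))^3*(rational part) = 9/2.
Order-3 pole: residue = g''(a)/2; g''(-1/2) = 0, so the residue is 0.
List the singular points by increasing real part (a conjugate pair: the negative imaginary part first).

Radius of convergence at 0: 1/2.
At -8/11: an algebraic (square-root) branch point.
At -1/2: a pole of order 3; residue 0.


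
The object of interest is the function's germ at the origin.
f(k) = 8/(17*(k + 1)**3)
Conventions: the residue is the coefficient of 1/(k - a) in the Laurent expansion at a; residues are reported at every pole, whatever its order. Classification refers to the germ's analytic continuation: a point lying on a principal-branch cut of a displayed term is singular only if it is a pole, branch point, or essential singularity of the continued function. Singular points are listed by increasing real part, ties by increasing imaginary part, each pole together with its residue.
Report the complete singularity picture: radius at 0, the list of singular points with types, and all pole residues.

Denominator factor (k + 1)^3: pole of order 3 at -1, modulus 1.
The radius of convergence is the smallest modulus among the singular points: 1.
At the order-3 pole -1 set g(k) = (k - (-1))^3*f(k) = 8/17.
Order-3 pole: residue = g''(a)/2; g''(-1) = 0, so the residue is 0.

Radius of convergence at 0: 1.
At -1: a pole of order 3; residue 0.


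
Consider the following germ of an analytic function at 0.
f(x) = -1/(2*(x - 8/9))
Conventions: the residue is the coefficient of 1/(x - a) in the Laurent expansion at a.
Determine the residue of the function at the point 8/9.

At the order-1 pole 8/9 set g(x) = (x - (8/9))*f(x) = -1/2.
Simple pole: residue = g(a) at a = 8/9, which is -1/2.

The residue is -1/2.


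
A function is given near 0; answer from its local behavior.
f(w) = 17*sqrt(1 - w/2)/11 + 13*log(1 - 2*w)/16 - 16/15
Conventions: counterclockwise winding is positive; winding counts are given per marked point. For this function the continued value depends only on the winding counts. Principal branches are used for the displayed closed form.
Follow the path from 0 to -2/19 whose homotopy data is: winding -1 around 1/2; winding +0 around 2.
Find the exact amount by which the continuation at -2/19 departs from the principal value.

The rational part is single-valued and drops out of the difference; each branch term changes only by its own monodromy.
(17/11)*sqrt(1 - w/(2)): winding +0 is even, the square root returns to the same sheet, contribution 0.
(13/16)*log(1 - w/(1/2)): each positive loop around 1/2 adds 2*pi*i to the log, so winding -1 contributes (13/16)*(-1)*2*pi*i = -(13/8)*pi*i.
Summing the contributions at w = -2/19 gives -(13/8)*pi*i.

Continued minus principal equals -(13/8)*pi*i.


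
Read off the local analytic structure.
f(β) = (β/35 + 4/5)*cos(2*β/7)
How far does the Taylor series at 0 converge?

The factor cos(2*β/7) is entire and contributes no finite singular point.
The polynomial part has no poles.
No finite singular points: the Taylor series at 0 converges everywhere.

The radius of convergence is infinite.


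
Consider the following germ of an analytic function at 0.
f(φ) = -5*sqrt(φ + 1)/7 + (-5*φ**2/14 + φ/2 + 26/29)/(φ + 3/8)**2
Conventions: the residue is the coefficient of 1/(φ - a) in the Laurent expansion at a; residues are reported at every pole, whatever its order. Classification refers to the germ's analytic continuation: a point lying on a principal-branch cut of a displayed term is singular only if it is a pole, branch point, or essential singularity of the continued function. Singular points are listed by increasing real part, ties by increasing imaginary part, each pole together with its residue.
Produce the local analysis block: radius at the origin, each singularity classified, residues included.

Denominator factor (φ + 3/8)^2: pole of order 2 at -3/8, modulus 3/8.
Branch term (-5/7)*sqrt(1 - φ/(-1)): its argument vanishes at φ = -1, a square-root branch point, modulus 1.
The radius of convergence is the smallest modulus among the singular points: 3/8.
The branch term is analytic at -3/8 and contributes nothing to the residue; only the rational part matters.
At the order-2 pole -3/8 set g(φ) = (φ - (-3/8))^2*(rational part) = -5*φ**2/14 + φ/2 + 26/29.
Order-2 pole: residue = g'(a); g'(-3/8) = 43/56, so the residue is 43/56.
List the singular points by increasing real part (a conjugate pair: the negative imaginary part first).

Radius of convergence at 0: 3/8.
At -1: an algebraic (square-root) branch point.
At -3/8: a pole of order 2; residue 43/56.


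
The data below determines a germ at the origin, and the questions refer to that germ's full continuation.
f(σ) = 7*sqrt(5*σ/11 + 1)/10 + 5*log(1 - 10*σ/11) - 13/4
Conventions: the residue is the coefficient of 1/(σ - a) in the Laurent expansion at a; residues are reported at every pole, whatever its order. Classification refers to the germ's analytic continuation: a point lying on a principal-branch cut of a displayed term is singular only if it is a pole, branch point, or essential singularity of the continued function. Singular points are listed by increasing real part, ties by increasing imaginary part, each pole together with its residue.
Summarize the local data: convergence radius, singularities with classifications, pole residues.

Branch term (5)*log(1 - σ/(11/10)): its argument vanishes at σ = 11/10, a logarithmic branch point, modulus 11/10.
Branch term (7/10)*sqrt(1 - σ/(-11/5)): its argument vanishes at σ = -11/5, a square-root branch point, modulus 11/5.
The radius of convergence is the smallest modulus among the singular points: 11/10.
List the singular points by increasing real part (a conjugate pair: the negative imaginary part first).

Radius of convergence at 0: 11/10.
At -11/5: an algebraic (square-root) branch point.
At 11/10: a logarithmic branch point.


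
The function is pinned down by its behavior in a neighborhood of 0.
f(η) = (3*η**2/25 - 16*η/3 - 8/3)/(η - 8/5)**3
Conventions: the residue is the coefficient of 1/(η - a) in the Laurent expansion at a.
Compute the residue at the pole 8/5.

The residue is 3/25.

At the order-3 pole 8/5 set g(η) = (η - (8/5))^3*f(η) = 3*η**2/25 - 16*η/3 - 8/3.
Order-3 pole: residue = g''(a)/2; g''(8/5) = 6/25, so the residue is 3/25.


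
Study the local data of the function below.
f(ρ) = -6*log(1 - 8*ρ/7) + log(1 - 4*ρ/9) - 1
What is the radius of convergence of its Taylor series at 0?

Branch term (1)*log(1 - ρ/(9/4)): its argument vanishes at ρ = 9/4, a logarithmic branch point, modulus 9/4.
Branch term (-6)*log(1 - ρ/(7/8)): its argument vanishes at ρ = 7/8, a logarithmic branch point, modulus 7/8.
The radius of convergence is the smallest modulus among the singular points: 7/8.

The radius of convergence is 7/8.


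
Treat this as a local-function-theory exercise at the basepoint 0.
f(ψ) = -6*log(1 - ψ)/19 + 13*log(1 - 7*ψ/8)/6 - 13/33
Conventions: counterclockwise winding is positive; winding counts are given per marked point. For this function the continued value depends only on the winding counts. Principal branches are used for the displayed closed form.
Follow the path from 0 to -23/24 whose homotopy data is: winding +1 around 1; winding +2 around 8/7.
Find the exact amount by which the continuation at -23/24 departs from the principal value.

The rational part is single-valued and drops out of the difference; each branch term changes only by its own monodromy.
(-6/19)*log(1 - ψ/(1)): each positive loop around 1 adds 2*pi*i to the log, so winding +1 contributes (-6/19)*(1)*2*pi*i = -(12/19)*pi*i.
(13/6)*log(1 - ψ/(8/7)): each positive loop around 8/7 adds 2*pi*i to the log, so winding +2 contributes (13/6)*(2)*2*pi*i = (26/3)*pi*i.
Summing the contributions at ψ = -23/24 gives (458/57)*pi*i.

Continued minus principal equals (458/57)*pi*i.


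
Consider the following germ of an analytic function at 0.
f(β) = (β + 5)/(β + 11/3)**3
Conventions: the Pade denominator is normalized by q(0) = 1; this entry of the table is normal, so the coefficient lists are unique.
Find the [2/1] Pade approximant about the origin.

The Pade approximant has numerator coefficients [135/1331, -6102/278179, 10611/3059969]; denominator coefficients [1, 84/209].

Taylor coefficients needed (expand at 0): a_0 = 135/1331, a_1 = -918/14641, a_2 = 4617/161051, a_3 = -20412/1771561.
Write the denominator as Q(β) = 1 + q1*β. Requiring Q*f - P = O(β^4) with deg P <= 2 kills the coefficients of β^3..β^3 in Q*f:
  β^3: a_3 + q1*a_2 = 0, i.e. -20412/1771561 + (4617/161051)*q1 = 0.
Solving this linear system: q1 = 84/209.
The numerator is Q*f truncated at degree 2: P0 = a_0 = 135/1331; P1 = a_1 + q1*a_0 = -6102/278179; P2 = a_2 + q1*a_1 = 10611/3059969.


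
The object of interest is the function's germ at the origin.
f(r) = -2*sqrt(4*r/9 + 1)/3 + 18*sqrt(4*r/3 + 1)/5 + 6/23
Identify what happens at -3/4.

The point is an algebraic (square-root) branch point.

The term (18/5)*sqrt(1 - r/(-3/4)) has argument 1 - -3/4/(-3/4) = 0 at -3/4: a square-root (algebraic, two-sheeted) branch point; the remaining terms are analytic or single-valued there.


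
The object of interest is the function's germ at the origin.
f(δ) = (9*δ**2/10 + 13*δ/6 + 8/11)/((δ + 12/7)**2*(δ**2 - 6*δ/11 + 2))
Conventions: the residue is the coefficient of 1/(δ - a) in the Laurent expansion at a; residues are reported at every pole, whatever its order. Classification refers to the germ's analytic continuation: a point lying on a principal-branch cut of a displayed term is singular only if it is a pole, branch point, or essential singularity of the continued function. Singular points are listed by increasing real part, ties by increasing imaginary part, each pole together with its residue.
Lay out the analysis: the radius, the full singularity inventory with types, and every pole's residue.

Denominator factor (δ**2 - 6*δ/11 + 2): discriminant -932/121, complex-conjugate roots (3/11) + ((1/11)*sqrt(233))*i and (3/11) - ((1/11)*sqrt(233))*i; poles of order 1, moduli sqrt(2) and sqrt(2).
Denominator factor (δ + 12/7)^2: pole of order 2 at -12/7, modulus 12/7.
The radius of convergence is the smallest modulus among the singular points: sqrt(2).
At the order-2 pole -12/7 set g(δ) = (δ - (-12/7))^2*f(δ) = (9*δ**2/10 + 13*δ/6 + 8/11)/(δ**2 - 6*δ/11 + 2).
Order-2 pole: residue = g'(a); g'(-12/7) = -5889947/30070668, so the residue is -5889947/30070668.
The factor δ**2 - 6*δ/11 + 2 splits as (δ - a)(δ - a') with a = (3/11) - ((1/11)*sqrt(233))*i, a' = (3/11) + ((1/11)*sqrt(233))*i. At the order-1 pole a set g(δ) = (δ - a)*f(δ) = [(9*δ**2/10 + 13*δ/6 + 8/11)/(δ + 12/7)**2] / (δ - a').
Simple pole: residue = g(a) at a = (3/11) - ((1/11)*sqrt(233))*i, which is (5889947/60141336) + ((313713239/23354885480)*sqrt(233))*i.
The factor δ**2 - 6*δ/11 + 2 splits as (δ - a)(δ - a') with a = (3/11) + ((1/11)*sqrt(233))*i, a' = (3/11) - ((1/11)*sqrt(233))*i. At the order-1 pole a set g(δ) = (δ - a)*f(δ) = [(9*δ**2/10 + 13*δ/6 + 8/11)/(δ + 12/7)**2] / (δ - a').
Simple pole: residue = g(a) at a = (3/11) + ((1/11)*sqrt(233))*i, which is (5889947/60141336) - ((313713239/23354885480)*sqrt(233))*i.
List the singular points by increasing real part (a conjugate pair: the negative imaginary part first).

Radius of convergence at 0: sqrt(2).
At -12/7: a pole of order 2; residue -5889947/30070668.
At (3/11) - ((1/11)*sqrt(233))*i: a pole of order 1; residue (5889947/60141336) + ((313713239/23354885480)*sqrt(233))*i.
At (3/11) + ((1/11)*sqrt(233))*i: a pole of order 1; residue (5889947/60141336) - ((313713239/23354885480)*sqrt(233))*i.


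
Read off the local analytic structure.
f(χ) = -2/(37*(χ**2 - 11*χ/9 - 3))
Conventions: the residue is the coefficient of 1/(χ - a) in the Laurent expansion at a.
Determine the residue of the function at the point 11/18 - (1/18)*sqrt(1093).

The residue is (18/40441)*sqrt(1093).

The factor χ**2 - 11*χ/9 - 3 splits as (χ - a)(χ - a') with a = 11/18 - (1/18)*sqrt(1093), a' = 11/18 + (1/18)*sqrt(1093). At the order-1 pole a set g(χ) = (χ - a)*f(χ) = [-2/37] / (χ - a').
Simple pole: residue = g(a) at a = 11/18 - (1/18)*sqrt(1093), which is (18/40441)*sqrt(1093).


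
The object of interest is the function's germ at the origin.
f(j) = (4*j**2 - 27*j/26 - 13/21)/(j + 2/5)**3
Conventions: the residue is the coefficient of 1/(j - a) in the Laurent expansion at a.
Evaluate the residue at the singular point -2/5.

The residue is 4.

At the order-3 pole -2/5 set g(j) = (j - (-2/5))^3*f(j) = 4*j**2 - 27*j/26 - 13/21.
Order-3 pole: residue = g''(a)/2; g''(-2/5) = 8, so the residue is 4.


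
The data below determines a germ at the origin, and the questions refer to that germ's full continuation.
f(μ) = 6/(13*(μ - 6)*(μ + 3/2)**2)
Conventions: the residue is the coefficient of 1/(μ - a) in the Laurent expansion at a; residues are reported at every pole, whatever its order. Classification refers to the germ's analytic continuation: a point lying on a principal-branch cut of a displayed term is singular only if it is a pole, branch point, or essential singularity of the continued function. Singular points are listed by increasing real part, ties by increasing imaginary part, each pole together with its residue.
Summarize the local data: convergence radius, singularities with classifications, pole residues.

Radius of convergence at 0: 3/2.
At -3/2: a pole of order 2; residue -8/975.
At 6: a pole of order 1; residue 8/975.

Denominator factor (μ - 6): pole of order 1 at 6, modulus 6.
Denominator factor (μ + 3/2)^2: pole of order 2 at -3/2, modulus 3/2.
The radius of convergence is the smallest modulus among the singular points: 3/2.
At the order-2 pole -3/2 set g(μ) = (μ - (-3/2))^2*f(μ) = 6/(13*(μ - 6)).
Order-2 pole: residue = g'(a); g'(-3/2) = -8/975, so the residue is -8/975.
At the order-1 pole 6 set g(μ) = (μ - (6))*f(μ) = 6/(13*(μ + 3/2)**2).
Simple pole: residue = g(a) at a = 6, which is 8/975.
List the singular points by increasing real part (a conjugate pair: the negative imaginary part first).


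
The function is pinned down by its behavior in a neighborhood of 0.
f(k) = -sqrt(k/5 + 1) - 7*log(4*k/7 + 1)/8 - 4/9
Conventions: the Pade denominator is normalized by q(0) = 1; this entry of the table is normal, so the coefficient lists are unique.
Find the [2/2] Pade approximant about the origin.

Taylor coefficients needed (expand at 0): a_0 = -13/9, a_1 = -3/5, a_2 = 207/1400, a_3 = -16147/294000, a_4 = 128343/5488000.
Write the denominator as Q(k) = 1 + q1*k + q2*k^2. Requiring Q*f - P = O(k^5) with deg P <= 2 kills the coefficients of k^3..k^4 in Q*f:
  k^3: a_3 + q1*a_2 + q2*a_1 = 0, i.e. -16147/294000 + (207/1400)*q1 + (-3/5)*q2 = 0.
  k^4: a_4 + q1*a_3 + q2*a_2 = 0, i.e. 128343/5488000 + (-16147/294000)*q1 + (207/1400)*q2 = 0.
Solving this linear system: q1 = 405501/760865, q2 = 152612609/3834759600.
The numerator is Q*f truncated at degree 2: P0 = a_0 = -13/9; P1 = a_1 + q1*a_0 = -3126728/2282595; P2 = a_2 + q1*a_1 + q2*a_0 = -7917109751/34512836400.

The Pade approximant has numerator coefficients [-13/9, -3126728/2282595, -7917109751/34512836400]; denominator coefficients [1, 405501/760865, 152612609/3834759600].


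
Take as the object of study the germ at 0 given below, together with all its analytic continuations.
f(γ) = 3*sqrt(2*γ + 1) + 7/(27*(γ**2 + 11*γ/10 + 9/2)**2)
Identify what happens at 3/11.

The point is a regular point.

Denominator factors: γ**2 + 11*γ/10 + 9/2 = 2949/605 at γ = 3/11 — none vanishes.
Branch term sqrt(1 - γ/(-1/2)): argument at 3/11 is 17/11, nonzero, so 3/11 is not its branch point (a point on a principal cut is still regular for the continued germ).
So the germ continues analytically to 3/11.


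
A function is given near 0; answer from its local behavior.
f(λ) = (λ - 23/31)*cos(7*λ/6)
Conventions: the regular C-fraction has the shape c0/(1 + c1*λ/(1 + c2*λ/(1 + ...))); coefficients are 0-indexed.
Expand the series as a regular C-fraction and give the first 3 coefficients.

Taylor coefficients (expand at 0): a_0 = -23/31, a_1 = 1, a_2 = 1127/2232.
c0 = a_0 = -23/31. Peel one level at a time: if S = 1 + c*λ/S' with S'(0) = 1, then c is the λ-coefficient of S and S' = c*λ/(S - 1).
S_1 = c0/f = 1 + (31/23)*λ + (95113/38088)*λ^2 + ...; c1 = 31/23.
S_2 = c1*λ/(S_1 - 1) = 1 + (-95113/51336)*λ + ...; c2 = -95113/51336.

The regular C-fraction coefficients are [-23/31, 31/23, -95113/51336].


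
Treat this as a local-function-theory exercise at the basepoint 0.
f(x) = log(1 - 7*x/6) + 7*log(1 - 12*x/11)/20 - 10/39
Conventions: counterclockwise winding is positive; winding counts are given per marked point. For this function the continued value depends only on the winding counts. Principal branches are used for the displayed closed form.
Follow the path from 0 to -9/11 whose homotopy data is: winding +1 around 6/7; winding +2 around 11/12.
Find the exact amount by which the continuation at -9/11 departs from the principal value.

The rational part is single-valued and drops out of the difference; each branch term changes only by its own monodromy.
(1)*log(1 - x/(6/7)): each positive loop around 6/7 adds 2*pi*i to the log, so winding +1 contributes (1)*(1)*2*pi*i = (2)*pi*i.
(7/20)*log(1 - x/(11/12)): each positive loop around 11/12 adds 2*pi*i to the log, so winding +2 contributes (7/20)*(2)*2*pi*i = (7/5)*pi*i.
Summing the contributions at x = -9/11 gives (17/5)*pi*i.

Continued minus principal equals (17/5)*pi*i.


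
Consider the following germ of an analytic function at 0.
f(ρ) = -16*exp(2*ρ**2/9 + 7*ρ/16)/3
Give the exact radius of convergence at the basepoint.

The factor exp(2*ρ**2/9 + 7*ρ/16) is entire and contributes no finite singular point.
The polynomial part has no poles.
No finite singular points: the Taylor series at 0 converges everywhere.

The radius of convergence is infinite.


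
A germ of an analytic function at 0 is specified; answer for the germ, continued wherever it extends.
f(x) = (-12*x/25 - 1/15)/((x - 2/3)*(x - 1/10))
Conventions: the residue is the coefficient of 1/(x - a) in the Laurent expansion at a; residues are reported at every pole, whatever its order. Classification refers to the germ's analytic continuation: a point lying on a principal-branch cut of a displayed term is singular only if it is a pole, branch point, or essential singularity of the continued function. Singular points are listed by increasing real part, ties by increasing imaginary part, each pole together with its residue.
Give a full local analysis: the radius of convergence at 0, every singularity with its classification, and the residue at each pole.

Denominator factor (x - 2/3): pole of order 1 at 2/3, modulus 2/3.
Denominator factor (x - 1/10): pole of order 1 at 1/10, modulus 1/10.
The radius of convergence is the smallest modulus among the singular points: 1/10.
At the order-1 pole 1/10 set g(x) = (x - (1/10))*f(x) = (-12*x/25 - 1/15)/(x - 2/3).
Simple pole: residue = g(a) at a = 1/10, which is 86/425.
At the order-1 pole 2/3 set g(x) = (x - (2/3))*f(x) = (-12*x/25 - 1/15)/(x - 1/10).
Simple pole: residue = g(a) at a = 2/3, which is -58/85.
List the singular points by increasing real part (a conjugate pair: the negative imaginary part first).

Radius of convergence at 0: 1/10.
At 1/10: a pole of order 1; residue 86/425.
At 2/3: a pole of order 1; residue -58/85.


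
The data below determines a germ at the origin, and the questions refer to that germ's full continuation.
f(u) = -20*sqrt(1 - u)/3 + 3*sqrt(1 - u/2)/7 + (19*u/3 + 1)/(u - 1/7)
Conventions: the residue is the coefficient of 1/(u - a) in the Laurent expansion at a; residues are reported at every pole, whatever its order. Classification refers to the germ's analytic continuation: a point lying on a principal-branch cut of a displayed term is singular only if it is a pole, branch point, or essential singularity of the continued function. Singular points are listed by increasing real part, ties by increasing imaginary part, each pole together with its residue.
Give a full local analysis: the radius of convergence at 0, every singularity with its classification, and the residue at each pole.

Radius of convergence at 0: 1/7.
At 1/7: a pole of order 1; residue 40/21.
At 1: an algebraic (square-root) branch point.
At 2: an algebraic (square-root) branch point.

Denominator factor (u - 1/7): pole of order 1 at 1/7, modulus 1/7.
Branch term (-20/3)*sqrt(1 - u/(1)): its argument vanishes at u = 1, a square-root branch point, modulus 1.
Branch term (3/7)*sqrt(1 - u/(2)): its argument vanishes at u = 2, a square-root branch point, modulus 2.
The radius of convergence is the smallest modulus among the singular points: 1/7.
The branch terms are analytic at 1/7 and contribute nothing to the residue; only the rational part matters.
At the order-1 pole 1/7 set g(u) = (u - (1/7))*(rational part) = 19*u/3 + 1.
Simple pole: residue = g(a) at a = 1/7, which is 40/21.
List the singular points by increasing real part (a conjugate pair: the negative imaginary part first).


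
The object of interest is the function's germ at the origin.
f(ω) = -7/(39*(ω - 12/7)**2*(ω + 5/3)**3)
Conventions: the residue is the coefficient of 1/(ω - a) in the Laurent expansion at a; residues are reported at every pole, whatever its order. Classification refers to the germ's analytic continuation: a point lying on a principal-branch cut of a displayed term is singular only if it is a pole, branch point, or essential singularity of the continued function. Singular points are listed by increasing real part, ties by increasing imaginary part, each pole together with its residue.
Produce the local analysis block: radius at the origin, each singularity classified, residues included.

Radius of convergence at 0: 5/3.
At -5/3: a pole of order 3; residue -1361367/330351853.
At 12/7: a pole of order 2; residue 1361367/330351853.

Denominator factor (ω - 12/7)^2: pole of order 2 at 12/7, modulus 12/7.
Denominator factor (ω + 5/3)^3: pole of order 3 at -5/3, modulus 5/3.
The radius of convergence is the smallest modulus among the singular points: 5/3.
At the order-3 pole -5/3 set g(ω) = (ω - (-5/3))^3*f(ω) = -7/(39*(ω - 12/7)**2).
Order-3 pole: residue = g''(a)/2; g''(-5/3) = -2722734/330351853, so the residue is -1361367/330351853.
At the order-2 pole 12/7 set g(ω) = (ω - (12/7))^2*f(ω) = -7/(39*(ω + 5/3)**3).
Order-2 pole: residue = g'(a); g'(12/7) = 1361367/330351853, so the residue is 1361367/330351853.
List the singular points by increasing real part (a conjugate pair: the negative imaginary part first).


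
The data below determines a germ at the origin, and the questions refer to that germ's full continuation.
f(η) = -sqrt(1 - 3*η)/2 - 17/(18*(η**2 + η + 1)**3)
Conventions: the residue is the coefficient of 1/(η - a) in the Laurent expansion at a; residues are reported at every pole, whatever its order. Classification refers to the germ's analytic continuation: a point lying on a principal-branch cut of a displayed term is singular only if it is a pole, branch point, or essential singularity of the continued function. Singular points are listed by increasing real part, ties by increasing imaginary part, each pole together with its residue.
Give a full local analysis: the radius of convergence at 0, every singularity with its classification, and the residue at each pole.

Denominator factor (η**2 + η + 1)^3: discriminant -3, complex-conjugate roots (-1/2) + ((1/2)*sqrt(3))*i and (-1/2) - ((1/2)*sqrt(3))*i; poles of order 3, moduli 1 and 1.
Branch term (-1/2)*sqrt(1 - η/(1/3)): its argument vanishes at η = 1/3, a square-root branch point, modulus 1/3.
The radius of convergence is the smallest modulus among the singular points: 1/3.
The branch term is analytic at (-1/2) - ((1/2)*sqrt(3))*i and contributes nothing to the residue; only the rational part matters.
The factor η**2 + η + 1 splits as (η - a)(η - a') with a = (-1/2) - ((1/2)*sqrt(3))*i, a' = (-1/2) + ((1/2)*sqrt(3))*i. At the order-3 pole a set g(η) = (η - a)^3*(rational part) = [-17/18] / (η - a')^3.
Order-3 pole: residue = g''(a)/2; g''((-1/2) - ((1/2)*sqrt(3))*i) = -((34/81)*sqrt(3))*i, so the residue is -((17/81)*sqrt(3))*i.
The branch term is analytic at (-1/2) + ((1/2)*sqrt(3))*i and contributes nothing to the residue; only the rational part matters.
The factor η**2 + η + 1 splits as (η - a)(η - a') with a = (-1/2) + ((1/2)*sqrt(3))*i, a' = (-1/2) - ((1/2)*sqrt(3))*i. At the order-3 pole a set g(η) = (η - a)^3*(rational part) = [-17/18] / (η - a')^3.
Order-3 pole: residue = g''(a)/2; g''((-1/2) + ((1/2)*sqrt(3))*i) = ((34/81)*sqrt(3))*i, so the residue is ((17/81)*sqrt(3))*i.
List the singular points by increasing real part (a conjugate pair: the negative imaginary part first).

Radius of convergence at 0: 1/3.
At (-1/2) - ((1/2)*sqrt(3))*i: a pole of order 3; residue -((17/81)*sqrt(3))*i.
At (-1/2) + ((1/2)*sqrt(3))*i: a pole of order 3; residue ((17/81)*sqrt(3))*i.
At 1/3: an algebraic (square-root) branch point.


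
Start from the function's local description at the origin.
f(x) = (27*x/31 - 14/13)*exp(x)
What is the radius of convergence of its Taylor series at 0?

The factor exp(x) is entire and contributes no finite singular point.
The polynomial part has no poles.
No finite singular points: the Taylor series at 0 converges everywhere.

The radius of convergence is infinite.


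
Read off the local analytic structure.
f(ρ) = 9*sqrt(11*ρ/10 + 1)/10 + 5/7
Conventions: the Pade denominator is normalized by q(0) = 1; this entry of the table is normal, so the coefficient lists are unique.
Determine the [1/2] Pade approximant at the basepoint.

Taylor coefficients needed (expand at 0): a_0 = 113/70, a_1 = 99/200, a_2 = -1089/8000, a_3 = 11979/160000.
Write the denominator as Q(ρ) = 1 + q1*ρ + q2*ρ^2. Requiring Q*f - P = O(ρ^4) with deg P <= 1 kills the coefficients of ρ^2..ρ^3 in Q*f:
  ρ^2: a_2 + q1*a_1 + q2*a_0 = 0, i.e. -1089/8000 + (99/200)*q1 + (113/70)*q2 = 0.
  ρ^3: a_3 + q1*a_2 + q2*a_1 = 0, i.e. 11979/160000 + (-1089/8000)*q1 + (99/200)*q2 = 0.
Solving this linear system: q1 = 484/1195, q2 = -7623/191200.
The numerator is Q*f truncated at degree 1: P0 = a_0 = 113/70; P1 = a_1 + q1*a_0 = 76879/66920.

The Pade approximant has numerator coefficients [113/70, 76879/66920]; denominator coefficients [1, 484/1195, -7623/191200].


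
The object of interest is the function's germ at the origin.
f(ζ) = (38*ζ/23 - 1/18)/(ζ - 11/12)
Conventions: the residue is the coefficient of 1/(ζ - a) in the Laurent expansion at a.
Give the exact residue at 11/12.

The residue is 302/207.

At the order-1 pole 11/12 set g(ζ) = (ζ - (11/12))*f(ζ) = 38*ζ/23 - 1/18.
Simple pole: residue = g(a) at a = 11/12, which is 302/207.


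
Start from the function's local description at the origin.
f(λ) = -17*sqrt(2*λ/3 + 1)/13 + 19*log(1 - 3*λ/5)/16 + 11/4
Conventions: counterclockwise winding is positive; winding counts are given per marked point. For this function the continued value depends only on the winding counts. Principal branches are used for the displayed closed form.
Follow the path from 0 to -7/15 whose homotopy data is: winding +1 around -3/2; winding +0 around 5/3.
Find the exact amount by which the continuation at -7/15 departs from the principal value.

Continued minus principal equals (34/195)*sqrt(155).

The rational part is single-valued and drops out of the difference; each branch term changes only by its own monodromy.
(-17/13)*sqrt(1 - λ/(-3/2)): winding +1 is odd, the square root flips sign, contributing -2*(-17/13)*sqrt(1 - (-7/15)/(-3/2)) = -2*(-17/13)*sqrt(31/45) = (34/195)*sqrt(155).
(19/16)*log(1 - λ/(5/3)): winding 0 around 5/3, so this term returns to its principal value, contribution 0.
Summing the contributions at λ = -7/15 gives (34/195)*sqrt(155).


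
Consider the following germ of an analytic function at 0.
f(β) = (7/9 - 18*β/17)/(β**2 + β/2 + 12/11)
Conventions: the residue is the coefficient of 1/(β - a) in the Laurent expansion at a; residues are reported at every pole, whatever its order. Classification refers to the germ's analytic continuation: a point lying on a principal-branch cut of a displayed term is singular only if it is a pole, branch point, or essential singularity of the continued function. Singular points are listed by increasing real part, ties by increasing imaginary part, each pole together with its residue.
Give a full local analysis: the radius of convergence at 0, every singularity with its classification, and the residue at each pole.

Radius of convergence at 0: (2/11)*sqrt(33).
At (-1/4) - ((1/44)*sqrt(1991))*i: a pole of order 1; residue (-9/17) + ((319/27693)*sqrt(1991))*i.
At (-1/4) + ((1/44)*sqrt(1991))*i: a pole of order 1; residue (-9/17) - ((319/27693)*sqrt(1991))*i.

Denominator factor (β**2 + β/2 + 12/11): discriminant -181/44, complex-conjugate roots (-1/4) + ((1/44)*sqrt(1991))*i and (-1/4) - ((1/44)*sqrt(1991))*i; poles of order 1, moduli (2/11)*sqrt(33) and (2/11)*sqrt(33).
The radius of convergence is the smallest modulus among the singular points: (2/11)*sqrt(33).
The factor β**2 + β/2 + 12/11 splits as (β - a)(β - a') with a = (-1/4) - ((1/44)*sqrt(1991))*i, a' = (-1/4) + ((1/44)*sqrt(1991))*i. At the order-1 pole a set g(β) = (β - a)*f(β) = [7/9 - 18*β/17] / (β - a').
Simple pole: residue = g(a) at a = (-1/4) - ((1/44)*sqrt(1991))*i, which is (-9/17) + ((319/27693)*sqrt(1991))*i.
The factor β**2 + β/2 + 12/11 splits as (β - a)(β - a') with a = (-1/4) + ((1/44)*sqrt(1991))*i, a' = (-1/4) - ((1/44)*sqrt(1991))*i. At the order-1 pole a set g(β) = (β - a)*f(β) = [7/9 - 18*β/17] / (β - a').
Simple pole: residue = g(a) at a = (-1/4) + ((1/44)*sqrt(1991))*i, which is (-9/17) - ((319/27693)*sqrt(1991))*i.
List the singular points by increasing real part (a conjugate pair: the negative imaginary part first).


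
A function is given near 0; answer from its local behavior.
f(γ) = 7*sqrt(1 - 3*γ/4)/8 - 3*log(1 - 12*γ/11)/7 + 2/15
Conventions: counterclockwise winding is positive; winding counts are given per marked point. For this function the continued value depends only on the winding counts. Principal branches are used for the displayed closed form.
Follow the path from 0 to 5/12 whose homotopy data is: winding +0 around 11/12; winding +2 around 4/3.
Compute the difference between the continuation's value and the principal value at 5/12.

Continued minus principal equals 0.

The rational part is single-valued and drops out of the difference; each branch term changes only by its own monodromy.
(-3/7)*log(1 - γ/(11/12)): winding 0 around 11/12, so this term returns to its principal value, contribution 0.
(7/8)*sqrt(1 - γ/(4/3)): winding +2 is even, the square root returns to the same sheet, contribution 0.
Summing the contributions at γ = 5/12 gives 0.


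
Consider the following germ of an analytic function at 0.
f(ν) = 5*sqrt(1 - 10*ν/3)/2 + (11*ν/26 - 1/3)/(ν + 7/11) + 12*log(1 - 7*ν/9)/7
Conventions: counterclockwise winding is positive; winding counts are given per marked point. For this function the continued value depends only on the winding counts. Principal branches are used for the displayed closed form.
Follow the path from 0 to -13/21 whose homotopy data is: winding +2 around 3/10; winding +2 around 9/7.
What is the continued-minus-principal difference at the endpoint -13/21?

Continued minus principal equals (48/7)*pi*i.

The rational part is single-valued and drops out of the difference; each branch term changes only by its own monodromy.
(12/7)*log(1 - ν/(9/7)): each positive loop around 9/7 adds 2*pi*i to the log, so winding +2 contributes (12/7)*(2)*2*pi*i = (48/7)*pi*i.
(5/2)*sqrt(1 - ν/(3/10)): winding +2 is even, the square root returns to the same sheet, contribution 0.
Summing the contributions at ν = -13/21 gives (48/7)*pi*i.


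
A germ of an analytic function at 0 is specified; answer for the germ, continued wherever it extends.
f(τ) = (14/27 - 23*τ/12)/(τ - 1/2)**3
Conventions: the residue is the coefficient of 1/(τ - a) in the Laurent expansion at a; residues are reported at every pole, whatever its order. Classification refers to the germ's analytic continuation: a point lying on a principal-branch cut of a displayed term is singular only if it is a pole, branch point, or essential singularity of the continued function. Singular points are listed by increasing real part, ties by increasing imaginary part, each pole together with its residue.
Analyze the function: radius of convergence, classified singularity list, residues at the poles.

Radius of convergence at 0: 1/2.
At 1/2: a pole of order 3; residue 0.

Denominator factor (τ - 1/2)^3: pole of order 3 at 1/2, modulus 1/2.
The radius of convergence is the smallest modulus among the singular points: 1/2.
At the order-3 pole 1/2 set g(τ) = (τ - (1/2))^3*f(τ) = 14/27 - 23*τ/12.
Order-3 pole: residue = g''(a)/2; g''(1/2) = 0, so the residue is 0.


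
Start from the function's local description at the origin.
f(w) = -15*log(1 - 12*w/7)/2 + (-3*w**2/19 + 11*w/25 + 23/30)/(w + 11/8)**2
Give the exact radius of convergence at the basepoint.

Denominator factor (w + 11/8)^2: pole of order 2 at -11/8, modulus 11/8.
Branch term (-15/2)*log(1 - w/(7/12)): its argument vanishes at w = 7/12, a logarithmic branch point, modulus 7/12.
The radius of convergence is the smallest modulus among the singular points: 7/12.

The radius of convergence is 7/12.


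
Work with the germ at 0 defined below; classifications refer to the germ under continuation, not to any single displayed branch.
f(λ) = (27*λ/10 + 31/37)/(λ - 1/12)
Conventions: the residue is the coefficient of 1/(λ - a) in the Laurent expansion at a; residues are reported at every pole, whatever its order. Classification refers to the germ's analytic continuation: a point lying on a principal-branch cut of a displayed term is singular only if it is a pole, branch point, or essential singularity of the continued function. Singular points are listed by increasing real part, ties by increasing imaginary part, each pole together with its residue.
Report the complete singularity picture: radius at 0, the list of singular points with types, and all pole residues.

Denominator factor (λ - 1/12): pole of order 1 at 1/12, modulus 1/12.
The radius of convergence is the smallest modulus among the singular points: 1/12.
At the order-1 pole 1/12 set g(λ) = (λ - (1/12))*f(λ) = 27*λ/10 + 31/37.
Simple pole: residue = g(a) at a = 1/12, which is 1573/1480.

Radius of convergence at 0: 1/12.
At 1/12: a pole of order 1; residue 1573/1480.


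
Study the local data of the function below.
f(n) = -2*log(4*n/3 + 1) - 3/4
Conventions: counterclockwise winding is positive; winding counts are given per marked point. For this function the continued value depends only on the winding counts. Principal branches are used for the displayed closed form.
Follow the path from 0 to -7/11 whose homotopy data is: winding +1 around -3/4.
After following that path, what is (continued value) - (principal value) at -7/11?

Continued minus principal equals -(4)*pi*i.

The rational part is single-valued and drops out of the difference; each branch term changes only by its own monodromy.
(-2)*log(1 - n/(-3/4)): each positive loop around -3/4 adds 2*pi*i to the log, so winding +1 contributes (-2)*(1)*2*pi*i = -(4)*pi*i.
Summing the contributions at n = -7/11 gives -(4)*pi*i.


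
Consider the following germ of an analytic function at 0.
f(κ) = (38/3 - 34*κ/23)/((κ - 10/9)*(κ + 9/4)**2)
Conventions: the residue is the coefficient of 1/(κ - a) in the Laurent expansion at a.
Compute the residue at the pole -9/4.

The residue is -328608/336743.

At the order-2 pole -9/4 set g(κ) = (κ - (-9/4))^2*f(κ) = (38/3 - 34*κ/23)/(κ - 10/9).
Order-2 pole: residue = g'(a); g'(-9/4) = -328608/336743, so the residue is -328608/336743.
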